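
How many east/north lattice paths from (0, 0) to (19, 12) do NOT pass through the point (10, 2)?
Number of paths = 135023577

Total paths from (0, 0) to (19, 12): C(31, 19) = 141120525. Paths through (10, 2): (paths (0, 0) → (10, 2)) × (paths (10, 2) → (19, 12)) = C(12, 10) · C(19, 9) = 66 · 92378 = 6096948. Avoidance count = 141120525 − 6096948 = 135023577.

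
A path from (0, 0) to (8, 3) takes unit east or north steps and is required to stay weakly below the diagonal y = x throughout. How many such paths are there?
Number of paths = 110

By the reflection principle (André's argument), the number of monotone paths to (8, 3) with n ≤ m that never go above y = x is C(11, 8) − C(11, 9) = 165 − 55 = 110.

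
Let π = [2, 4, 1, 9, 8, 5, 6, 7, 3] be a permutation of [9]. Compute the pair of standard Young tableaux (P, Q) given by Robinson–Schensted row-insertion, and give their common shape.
P = [1, 3, 5, 6, 7] / [2, 4] / [8] / [9];  Q = [1, 2, 4, 7, 8] / [3, 5] / [6] / [9];  common shape = (5, 2, 1, 1)

Row-insert the values π_1, π_2, … into P one at a time, bumping the leftmost entry strictly greater than the inserted value down to the next row. The recording tableau Q records, in position (i, j), the step at which that cell was added to P.
  Insert 2 (step 1): P = [2];  Q = [1]
  Insert 4 (step 2): P = [2, 4];  Q = [1, 2]
  Insert 1 (step 3): P = [1, 4] / [2];  Q = [1, 2] / [3]
  Insert 9 (step 4): P = [1, 4, 9] / [2];  Q = [1, 2, 4] / [3]
  Insert 8 (step 5): P = [1, 4, 8] / [2, 9];  Q = [1, 2, 4] / [3, 5]
  Insert 5 (step 6): P = [1, 4, 5] / [2, 8] / [9];  Q = [1, 2, 4] / [3, 5] / [6]
  Insert 6 (step 7): P = [1, 4, 5, 6] / [2, 8] / [9];  Q = [1, 2, 4, 7] / [3, 5] / [6]
  Insert 7 (step 8): P = [1, 4, 5, 6, 7] / [2, 8] / [9];  Q = [1, 2, 4, 7, 8] / [3, 5] / [6]
  Insert 3 (step 9): P = [1, 3, 5, 6, 7] / [2, 4] / [8] / [9];  Q = [1, 2, 4, 7, 8] / [3, 5] / [6] / [9]
Final shape: (5, 2, 1, 1).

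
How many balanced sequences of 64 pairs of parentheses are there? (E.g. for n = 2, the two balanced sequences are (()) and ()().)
C_64 = 368479169875816659479009042713546950

These balanced parentheses are counted by the Catalan number C_n = (1/(n + 1)) · C(2n, n). For n = 64: C_64 = (1/65) · C(128, 64) = 23951146041928082866135587776380551750/65 = 368479169875816659479009042713546950.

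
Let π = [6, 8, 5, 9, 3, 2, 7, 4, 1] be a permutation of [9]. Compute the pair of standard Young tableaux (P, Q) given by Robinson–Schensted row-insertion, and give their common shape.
P = [1, 4, 9] / [2, 7] / [3, 8] / [5] / [6];  Q = [1, 2, 4] / [3, 7] / [5, 8] / [6] / [9];  common shape = (3, 2, 2, 1, 1)

Row-insert the values π_1, π_2, … into P one at a time, bumping the leftmost entry strictly greater than the inserted value down to the next row. The recording tableau Q records, in position (i, j), the step at which that cell was added to P.
  Insert 6 (step 1): P = [6];  Q = [1]
  Insert 8 (step 2): P = [6, 8];  Q = [1, 2]
  Insert 5 (step 3): P = [5, 8] / [6];  Q = [1, 2] / [3]
  Insert 9 (step 4): P = [5, 8, 9] / [6];  Q = [1, 2, 4] / [3]
  Insert 3 (step 5): P = [3, 8, 9] / [5] / [6];  Q = [1, 2, 4] / [3] / [5]
  Insert 2 (step 6): P = [2, 8, 9] / [3] / [5] / [6];  Q = [1, 2, 4] / [3] / [5] / [6]
  Insert 7 (step 7): P = [2, 7, 9] / [3, 8] / [5] / [6];  Q = [1, 2, 4] / [3, 7] / [5] / [6]
  Insert 4 (step 8): P = [2, 4, 9] / [3, 7] / [5, 8] / [6];  Q = [1, 2, 4] / [3, 7] / [5, 8] / [6]
  Insert 1 (step 9): P = [1, 4, 9] / [2, 7] / [3, 8] / [5] / [6];  Q = [1, 2, 4] / [3, 7] / [5, 8] / [6] / [9]
Final shape: (3, 2, 2, 1, 1).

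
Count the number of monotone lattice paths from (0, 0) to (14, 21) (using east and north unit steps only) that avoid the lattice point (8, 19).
Number of paths = 2257797300

Total paths from (0, 0) to (14, 21): C(35, 14) = 2319959400. Paths through (8, 19): (paths (0, 0) → (8, 19)) × (paths (8, 19) → (14, 21)) = C(27, 8) · C(8, 6) = 2220075 · 28 = 62162100. Avoidance count = 2319959400 − 62162100 = 2257797300.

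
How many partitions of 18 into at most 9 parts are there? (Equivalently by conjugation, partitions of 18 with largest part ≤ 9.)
p(18, parts ≤ 9) = 318

Use the recurrence p(n, m) = p(n, m−1) + p(n−m, m): either the largest part is < m (count p(n, m−1)) or the largest part is exactly m (remove one copy of m, count p(n−m, m)). With p(0, ·) = 1 this gives p(18, parts ≤ 9) = 318. (By conjugating Young diagrams, this also counts partitions of 18 into at most 9 parts.)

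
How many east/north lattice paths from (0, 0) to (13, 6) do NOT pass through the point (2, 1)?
Number of paths = 14028

Total paths from (0, 0) to (13, 6): C(19, 13) = 27132. Paths through (2, 1): (paths (0, 0) → (2, 1)) × (paths (2, 1) → (13, 6)) = C(3, 2) · C(16, 11) = 3 · 4368 = 13104. Avoidance count = 27132 − 13104 = 14028.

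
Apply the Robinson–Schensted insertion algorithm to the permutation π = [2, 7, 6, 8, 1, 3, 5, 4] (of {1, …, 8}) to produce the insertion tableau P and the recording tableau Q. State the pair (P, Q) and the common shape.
P = [1, 3, 4] / [2, 5, 8] / [6] / [7];  Q = [1, 2, 4] / [3, 6, 7] / [5] / [8];  common shape = (3, 3, 1, 1)

Row-insert the values π_1, π_2, … into P one at a time, bumping the leftmost entry strictly greater than the inserted value down to the next row. The recording tableau Q records, in position (i, j), the step at which that cell was added to P.
  Insert 2 (step 1): P = [2];  Q = [1]
  Insert 7 (step 2): P = [2, 7];  Q = [1, 2]
  Insert 6 (step 3): P = [2, 6] / [7];  Q = [1, 2] / [3]
  Insert 8 (step 4): P = [2, 6, 8] / [7];  Q = [1, 2, 4] / [3]
  Insert 1 (step 5): P = [1, 6, 8] / [2] / [7];  Q = [1, 2, 4] / [3] / [5]
  Insert 3 (step 6): P = [1, 3, 8] / [2, 6] / [7];  Q = [1, 2, 4] / [3, 6] / [5]
  Insert 5 (step 7): P = [1, 3, 5] / [2, 6, 8] / [7];  Q = [1, 2, 4] / [3, 6, 7] / [5]
  Insert 4 (step 8): P = [1, 3, 4] / [2, 5, 8] / [6] / [7];  Q = [1, 2, 4] / [3, 6, 7] / [5] / [8]
Final shape: (3, 3, 1, 1).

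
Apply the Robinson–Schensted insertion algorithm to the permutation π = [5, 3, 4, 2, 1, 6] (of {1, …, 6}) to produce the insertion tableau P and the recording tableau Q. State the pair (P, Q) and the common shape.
P = [1, 4, 6] / [2] / [3] / [5];  Q = [1, 3, 6] / [2] / [4] / [5];  common shape = (3, 1, 1, 1)

Row-insert the values π_1, π_2, … into P one at a time, bumping the leftmost entry strictly greater than the inserted value down to the next row. The recording tableau Q records, in position (i, j), the step at which that cell was added to P.
  Insert 5 (step 1): P = [5];  Q = [1]
  Insert 3 (step 2): P = [3] / [5];  Q = [1] / [2]
  Insert 4 (step 3): P = [3, 4] / [5];  Q = [1, 3] / [2]
  Insert 2 (step 4): P = [2, 4] / [3] / [5];  Q = [1, 3] / [2] / [4]
  Insert 1 (step 5): P = [1, 4] / [2] / [3] / [5];  Q = [1, 3] / [2] / [4] / [5]
  Insert 6 (step 6): P = [1, 4, 6] / [2] / [3] / [5];  Q = [1, 3, 6] / [2] / [4] / [5]
Final shape: (3, 1, 1, 1).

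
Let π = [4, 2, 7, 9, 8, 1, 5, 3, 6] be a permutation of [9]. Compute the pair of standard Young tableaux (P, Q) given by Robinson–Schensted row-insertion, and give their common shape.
P = [1, 3, 6] / [2, 5, 8] / [4, 7] / [9];  Q = [1, 3, 4] / [2, 5, 9] / [6, 7] / [8];  common shape = (3, 3, 2, 1)

Row-insert the values π_1, π_2, … into P one at a time, bumping the leftmost entry strictly greater than the inserted value down to the next row. The recording tableau Q records, in position (i, j), the step at which that cell was added to P.
  Insert 4 (step 1): P = [4];  Q = [1]
  Insert 2 (step 2): P = [2] / [4];  Q = [1] / [2]
  Insert 7 (step 3): P = [2, 7] / [4];  Q = [1, 3] / [2]
  Insert 9 (step 4): P = [2, 7, 9] / [4];  Q = [1, 3, 4] / [2]
  Insert 8 (step 5): P = [2, 7, 8] / [4, 9];  Q = [1, 3, 4] / [2, 5]
  Insert 1 (step 6): P = [1, 7, 8] / [2, 9] / [4];  Q = [1, 3, 4] / [2, 5] / [6]
  Insert 5 (step 7): P = [1, 5, 8] / [2, 7] / [4, 9];  Q = [1, 3, 4] / [2, 5] / [6, 7]
  Insert 3 (step 8): P = [1, 3, 8] / [2, 5] / [4, 7] / [9];  Q = [1, 3, 4] / [2, 5] / [6, 7] / [8]
  Insert 6 (step 9): P = [1, 3, 6] / [2, 5, 8] / [4, 7] / [9];  Q = [1, 3, 4] / [2, 5, 9] / [6, 7] / [8]
Final shape: (3, 3, 2, 1).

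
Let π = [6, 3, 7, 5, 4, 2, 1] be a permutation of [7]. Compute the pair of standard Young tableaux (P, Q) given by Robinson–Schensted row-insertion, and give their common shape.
P = [1, 4] / [2, 7] / [3] / [5] / [6];  Q = [1, 3] / [2, 4] / [5] / [6] / [7];  common shape = (2, 2, 1, 1, 1)

Row-insert the values π_1, π_2, … into P one at a time, bumping the leftmost entry strictly greater than the inserted value down to the next row. The recording tableau Q records, in position (i, j), the step at which that cell was added to P.
  Insert 6 (step 1): P = [6];  Q = [1]
  Insert 3 (step 2): P = [3] / [6];  Q = [1] / [2]
  Insert 7 (step 3): P = [3, 7] / [6];  Q = [1, 3] / [2]
  Insert 5 (step 4): P = [3, 5] / [6, 7];  Q = [1, 3] / [2, 4]
  Insert 4 (step 5): P = [3, 4] / [5, 7] / [6];  Q = [1, 3] / [2, 4] / [5]
  Insert 2 (step 6): P = [2, 4] / [3, 7] / [5] / [6];  Q = [1, 3] / [2, 4] / [5] / [6]
  Insert 1 (step 7): P = [1, 4] / [2, 7] / [3] / [5] / [6];  Q = [1, 3] / [2, 4] / [5] / [6] / [7]
Final shape: (2, 2, 1, 1, 1).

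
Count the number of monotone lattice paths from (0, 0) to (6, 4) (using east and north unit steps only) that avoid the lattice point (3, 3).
Number of paths = 130

Total paths from (0, 0) to (6, 4): C(10, 6) = 210. Paths through (3, 3): (paths (0, 0) → (3, 3)) × (paths (3, 3) → (6, 4)) = C(6, 3) · C(4, 3) = 20 · 4 = 80. Avoidance count = 210 − 80 = 130.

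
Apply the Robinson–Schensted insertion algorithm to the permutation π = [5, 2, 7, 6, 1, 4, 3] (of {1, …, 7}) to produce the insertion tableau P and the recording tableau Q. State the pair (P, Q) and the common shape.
P = [1, 3] / [2, 4] / [5, 6] / [7];  Q = [1, 3] / [2, 4] / [5, 6] / [7];  common shape = (2, 2, 2, 1)

Row-insert the values π_1, π_2, … into P one at a time, bumping the leftmost entry strictly greater than the inserted value down to the next row. The recording tableau Q records, in position (i, j), the step at which that cell was added to P.
  Insert 5 (step 1): P = [5];  Q = [1]
  Insert 2 (step 2): P = [2] / [5];  Q = [1] / [2]
  Insert 7 (step 3): P = [2, 7] / [5];  Q = [1, 3] / [2]
  Insert 6 (step 4): P = [2, 6] / [5, 7];  Q = [1, 3] / [2, 4]
  Insert 1 (step 5): P = [1, 6] / [2, 7] / [5];  Q = [1, 3] / [2, 4] / [5]
  Insert 4 (step 6): P = [1, 4] / [2, 6] / [5, 7];  Q = [1, 3] / [2, 4] / [5, 6]
  Insert 3 (step 7): P = [1, 3] / [2, 4] / [5, 6] / [7];  Q = [1, 3] / [2, 4] / [5, 6] / [7]
Final shape: (2, 2, 2, 1).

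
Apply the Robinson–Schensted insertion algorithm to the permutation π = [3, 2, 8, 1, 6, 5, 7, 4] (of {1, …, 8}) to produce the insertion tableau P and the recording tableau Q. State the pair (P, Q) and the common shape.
P = [1, 4, 7] / [2, 5] / [3, 6] / [8];  Q = [1, 3, 7] / [2, 5] / [4, 6] / [8];  common shape = (3, 2, 2, 1)

Row-insert the values π_1, π_2, … into P one at a time, bumping the leftmost entry strictly greater than the inserted value down to the next row. The recording tableau Q records, in position (i, j), the step at which that cell was added to P.
  Insert 3 (step 1): P = [3];  Q = [1]
  Insert 2 (step 2): P = [2] / [3];  Q = [1] / [2]
  Insert 8 (step 3): P = [2, 8] / [3];  Q = [1, 3] / [2]
  Insert 1 (step 4): P = [1, 8] / [2] / [3];  Q = [1, 3] / [2] / [4]
  Insert 6 (step 5): P = [1, 6] / [2, 8] / [3];  Q = [1, 3] / [2, 5] / [4]
  Insert 5 (step 6): P = [1, 5] / [2, 6] / [3, 8];  Q = [1, 3] / [2, 5] / [4, 6]
  Insert 7 (step 7): P = [1, 5, 7] / [2, 6] / [3, 8];  Q = [1, 3, 7] / [2, 5] / [4, 6]
  Insert 4 (step 8): P = [1, 4, 7] / [2, 5] / [3, 6] / [8];  Q = [1, 3, 7] / [2, 5] / [4, 6] / [8]
Final shape: (3, 2, 2, 1).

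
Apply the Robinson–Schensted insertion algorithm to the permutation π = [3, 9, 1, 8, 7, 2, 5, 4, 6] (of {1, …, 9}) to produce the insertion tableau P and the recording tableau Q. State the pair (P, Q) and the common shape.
P = [1, 2, 4, 6] / [3, 5] / [7] / [8] / [9];  Q = [1, 2, 7, 9] / [3, 4] / [5] / [6] / [8];  common shape = (4, 2, 1, 1, 1)

Row-insert the values π_1, π_2, … into P one at a time, bumping the leftmost entry strictly greater than the inserted value down to the next row. The recording tableau Q records, in position (i, j), the step at which that cell was added to P.
  Insert 3 (step 1): P = [3];  Q = [1]
  Insert 9 (step 2): P = [3, 9];  Q = [1, 2]
  Insert 1 (step 3): P = [1, 9] / [3];  Q = [1, 2] / [3]
  Insert 8 (step 4): P = [1, 8] / [3, 9];  Q = [1, 2] / [3, 4]
  Insert 7 (step 5): P = [1, 7] / [3, 8] / [9];  Q = [1, 2] / [3, 4] / [5]
  Insert 2 (step 6): P = [1, 2] / [3, 7] / [8] / [9];  Q = [1, 2] / [3, 4] / [5] / [6]
  Insert 5 (step 7): P = [1, 2, 5] / [3, 7] / [8] / [9];  Q = [1, 2, 7] / [3, 4] / [5] / [6]
  Insert 4 (step 8): P = [1, 2, 4] / [3, 5] / [7] / [8] / [9];  Q = [1, 2, 7] / [3, 4] / [5] / [6] / [8]
  Insert 6 (step 9): P = [1, 2, 4, 6] / [3, 5] / [7] / [8] / [9];  Q = [1, 2, 7, 9] / [3, 4] / [5] / [6] / [8]
Final shape: (4, 2, 1, 1, 1).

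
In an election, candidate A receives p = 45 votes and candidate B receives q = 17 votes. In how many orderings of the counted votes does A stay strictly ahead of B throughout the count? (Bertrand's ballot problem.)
Strict-lead orderings = 334027589489580

Total orderings of the 62 votes with 45 for A: C(62, 45) = 739632519584070. By the Bertrand ballot formula (Cycle Lemma / reflection principle), the number of orderings in which A is strictly ahead of B throughout is (p − q)/(p + q) · C(p + q, p) = (45 − 17)/(45 + 17) · 739632519584070 = 334027589489580.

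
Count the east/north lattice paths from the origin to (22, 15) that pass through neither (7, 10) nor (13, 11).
Number of paths = 7375272248

Inclusion–exclusion. Total paths: C(37, 22) = 9364199760. Through P₁: C(17, 7)·C(20, 15) = 301521792. Through P₂: C(24, 13)·C(13, 9) = 1784742960. Since P₁ is strictly southwest of P₂, a monotone path through both must visit P₁ then P₂; paths through both = C(17, 7)·C(7, 6)·C(13, 9) = 97337240. Avoid both = 9364199760 − 301521792 − 1784742960 + 97337240 = 7375272248.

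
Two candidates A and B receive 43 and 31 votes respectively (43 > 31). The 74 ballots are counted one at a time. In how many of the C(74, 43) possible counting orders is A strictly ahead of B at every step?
Strict-lead orderings = 107977072198037809536

Total orderings of the 74 votes with 43 for A: C(74, 43) = 665858611887899825472. By the Bertrand ballot formula (Cycle Lemma / reflection principle), the number of orderings in which A is strictly ahead of B throughout is (p − q)/(p + q) · C(p + q, p) = (43 − 31)/(43 + 31) · 665858611887899825472 = 107977072198037809536.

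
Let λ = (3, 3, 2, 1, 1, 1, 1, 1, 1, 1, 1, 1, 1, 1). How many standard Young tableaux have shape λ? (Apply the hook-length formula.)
# SYT of shape (3, 3, 2, 1, 1, 1, 1, 1, 1, 1, 1, 1, 1, 1) = 40698

Hook-length formula: f^λ = n! / Π hook(c), product over all cells c of the Young diagram. For λ = (3, 3, 2, 1, 1, 1, 1, 1, 1, 1, 1, 1, 1, 1), n = 19 boxes. Hook lengths by row (left-to-right, top-to-bottom): [16, 4, 2]; [15, 3, 1]; [13, 1]; [11]; [10]; [9]; [8]; [7]; [6]; [5]; [4]; [3]; [2]; [1]. Product of hooks = 2988969984000. So f^λ = 19! / 2988969984000 = 121645100408832000 / 2988969984000 = 40698.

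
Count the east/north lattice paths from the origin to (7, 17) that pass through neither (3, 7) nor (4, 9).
Number of paths = 167409

Inclusion–exclusion. Total paths: C(24, 7) = 346104. Through P₁: C(10, 3)·C(14, 4) = 120120. Through P₂: C(13, 4)·C(11, 3) = 117975. Since P₁ is strictly southwest of P₂, a monotone path through both must visit P₁ then P₂; paths through both = C(10, 3)·C(3, 1)·C(11, 3) = 59400. Avoid both = 346104 − 120120 − 117975 + 59400 = 167409.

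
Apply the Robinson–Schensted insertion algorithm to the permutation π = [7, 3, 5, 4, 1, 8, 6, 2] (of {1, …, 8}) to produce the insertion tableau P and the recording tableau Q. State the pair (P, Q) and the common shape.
P = [1, 2, 6] / [3, 4] / [5, 8] / [7];  Q = [1, 3, 6] / [2, 7] / [4, 8] / [5];  common shape = (3, 2, 2, 1)

Row-insert the values π_1, π_2, … into P one at a time, bumping the leftmost entry strictly greater than the inserted value down to the next row. The recording tableau Q records, in position (i, j), the step at which that cell was added to P.
  Insert 7 (step 1): P = [7];  Q = [1]
  Insert 3 (step 2): P = [3] / [7];  Q = [1] / [2]
  Insert 5 (step 3): P = [3, 5] / [7];  Q = [1, 3] / [2]
  Insert 4 (step 4): P = [3, 4] / [5] / [7];  Q = [1, 3] / [2] / [4]
  Insert 1 (step 5): P = [1, 4] / [3] / [5] / [7];  Q = [1, 3] / [2] / [4] / [5]
  Insert 8 (step 6): P = [1, 4, 8] / [3] / [5] / [7];  Q = [1, 3, 6] / [2] / [4] / [5]
  Insert 6 (step 7): P = [1, 4, 6] / [3, 8] / [5] / [7];  Q = [1, 3, 6] / [2, 7] / [4] / [5]
  Insert 2 (step 8): P = [1, 2, 6] / [3, 4] / [5, 8] / [7];  Q = [1, 3, 6] / [2, 7] / [4, 8] / [5]
Final shape: (3, 2, 2, 1).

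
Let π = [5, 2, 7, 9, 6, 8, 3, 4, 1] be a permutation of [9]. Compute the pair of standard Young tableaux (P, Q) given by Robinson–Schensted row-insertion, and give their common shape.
P = [1, 3, 4] / [2, 6, 8] / [5, 9] / [7];  Q = [1, 3, 4] / [2, 5, 6] / [7, 8] / [9];  common shape = (3, 3, 2, 1)

Row-insert the values π_1, π_2, … into P one at a time, bumping the leftmost entry strictly greater than the inserted value down to the next row. The recording tableau Q records, in position (i, j), the step at which that cell was added to P.
  Insert 5 (step 1): P = [5];  Q = [1]
  Insert 2 (step 2): P = [2] / [5];  Q = [1] / [2]
  Insert 7 (step 3): P = [2, 7] / [5];  Q = [1, 3] / [2]
  Insert 9 (step 4): P = [2, 7, 9] / [5];  Q = [1, 3, 4] / [2]
  Insert 6 (step 5): P = [2, 6, 9] / [5, 7];  Q = [1, 3, 4] / [2, 5]
  Insert 8 (step 6): P = [2, 6, 8] / [5, 7, 9];  Q = [1, 3, 4] / [2, 5, 6]
  Insert 3 (step 7): P = [2, 3, 8] / [5, 6, 9] / [7];  Q = [1, 3, 4] / [2, 5, 6] / [7]
  Insert 4 (step 8): P = [2, 3, 4] / [5, 6, 8] / [7, 9];  Q = [1, 3, 4] / [2, 5, 6] / [7, 8]
  Insert 1 (step 9): P = [1, 3, 4] / [2, 6, 8] / [5, 9] / [7];  Q = [1, 3, 4] / [2, 5, 6] / [7, 8] / [9]
Final shape: (3, 3, 2, 1).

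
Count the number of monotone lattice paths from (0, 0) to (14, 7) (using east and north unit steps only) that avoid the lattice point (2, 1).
Number of paths = 60588

Total paths from (0, 0) to (14, 7): C(21, 14) = 116280. Paths through (2, 1): (paths (0, 0) → (2, 1)) × (paths (2, 1) → (14, 7)) = C(3, 2) · C(18, 12) = 3 · 18564 = 55692. Avoidance count = 116280 − 55692 = 60588.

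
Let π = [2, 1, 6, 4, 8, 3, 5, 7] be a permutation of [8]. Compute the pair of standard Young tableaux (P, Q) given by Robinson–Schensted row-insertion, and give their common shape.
P = [1, 3, 5, 7] / [2, 4, 8] / [6];  Q = [1, 3, 5, 8] / [2, 4, 7] / [6];  common shape = (4, 3, 1)

Row-insert the values π_1, π_2, … into P one at a time, bumping the leftmost entry strictly greater than the inserted value down to the next row. The recording tableau Q records, in position (i, j), the step at which that cell was added to P.
  Insert 2 (step 1): P = [2];  Q = [1]
  Insert 1 (step 2): P = [1] / [2];  Q = [1] / [2]
  Insert 6 (step 3): P = [1, 6] / [2];  Q = [1, 3] / [2]
  Insert 4 (step 4): P = [1, 4] / [2, 6];  Q = [1, 3] / [2, 4]
  Insert 8 (step 5): P = [1, 4, 8] / [2, 6];  Q = [1, 3, 5] / [2, 4]
  Insert 3 (step 6): P = [1, 3, 8] / [2, 4] / [6];  Q = [1, 3, 5] / [2, 4] / [6]
  Insert 5 (step 7): P = [1, 3, 5] / [2, 4, 8] / [6];  Q = [1, 3, 5] / [2, 4, 7] / [6]
  Insert 7 (step 8): P = [1, 3, 5, 7] / [2, 4, 8] / [6];  Q = [1, 3, 5, 8] / [2, 4, 7] / [6]
Final shape: (4, 3, 1).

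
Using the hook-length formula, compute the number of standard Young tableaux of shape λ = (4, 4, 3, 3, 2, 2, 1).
# SYT of shape (4, 4, 3, 3, 2, 2, 1) = 14965236

Hook-length formula: f^λ = n! / Π hook(c), product over all cells c of the Young diagram. For λ = (4, 4, 3, 3, 2, 2, 1), n = 19 boxes. Hook lengths by row (left-to-right, top-to-bottom): [10, 8, 5, 2]; [9, 7, 4, 1]; [7, 5, 2]; [6, 4, 1]; [4, 2]; [3, 1]; [1]. Product of hooks = 8128512000. So f^λ = 19! / 8128512000 = 121645100408832000 / 8128512000 = 14965236.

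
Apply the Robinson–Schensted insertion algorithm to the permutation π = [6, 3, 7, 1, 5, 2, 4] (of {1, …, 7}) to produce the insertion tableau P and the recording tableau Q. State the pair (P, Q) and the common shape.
P = [1, 2, 4] / [3, 5] / [6, 7];  Q = [1, 3, 7] / [2, 5] / [4, 6];  common shape = (3, 2, 2)

Row-insert the values π_1, π_2, … into P one at a time, bumping the leftmost entry strictly greater than the inserted value down to the next row. The recording tableau Q records, in position (i, j), the step at which that cell was added to P.
  Insert 6 (step 1): P = [6];  Q = [1]
  Insert 3 (step 2): P = [3] / [6];  Q = [1] / [2]
  Insert 7 (step 3): P = [3, 7] / [6];  Q = [1, 3] / [2]
  Insert 1 (step 4): P = [1, 7] / [3] / [6];  Q = [1, 3] / [2] / [4]
  Insert 5 (step 5): P = [1, 5] / [3, 7] / [6];  Q = [1, 3] / [2, 5] / [4]
  Insert 2 (step 6): P = [1, 2] / [3, 5] / [6, 7];  Q = [1, 3] / [2, 5] / [4, 6]
  Insert 4 (step 7): P = [1, 2, 4] / [3, 5] / [6, 7];  Q = [1, 3, 7] / [2, 5] / [4, 6]
Final shape: (3, 2, 2).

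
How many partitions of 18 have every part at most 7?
p(18, parts ≤ 7) = 248

Use the recurrence p(n, m) = p(n, m−1) + p(n−m, m): either the largest part is < m (count p(n, m−1)) or the largest part is exactly m (remove one copy of m, count p(n−m, m)). With p(0, ·) = 1 this gives p(18, parts ≤ 7) = 248. (By conjugating Young diagrams, this also counts partitions of 18 into at most 7 parts.)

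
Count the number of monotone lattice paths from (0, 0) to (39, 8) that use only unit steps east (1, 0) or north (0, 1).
Number of paths = 314457495

A monotone lattice path from (0, 0) to (39, 8) consists of 39 east steps and 8 north steps in some order, so it is determined by which 39 of the 47 steps are east. The count is C(47, 39) = 314457495.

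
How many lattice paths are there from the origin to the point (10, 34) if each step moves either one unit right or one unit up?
Number of paths = 2481256778

A monotone lattice path from (0, 0) to (10, 34) consists of 10 east steps and 34 north steps in some order, so it is determined by which 10 of the 44 steps are east. The count is C(44, 10) = 2481256778.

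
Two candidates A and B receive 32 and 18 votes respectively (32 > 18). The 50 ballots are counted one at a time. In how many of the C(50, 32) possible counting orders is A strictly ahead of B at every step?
Strict-lead orderings = 5054988087457

Total orderings of the 50 votes with 32 for A: C(50, 32) = 18053528883775. By the Bertrand ballot formula (Cycle Lemma / reflection principle), the number of orderings in which A is strictly ahead of B throughout is (p − q)/(p + q) · C(p + q, p) = (32 − 18)/(32 + 18) · 18053528883775 = 5054988087457.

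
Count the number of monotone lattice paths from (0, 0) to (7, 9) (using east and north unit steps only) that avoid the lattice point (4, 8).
Number of paths = 9460

Total paths from (0, 0) to (7, 9): C(16, 7) = 11440. Paths through (4, 8): (paths (0, 0) → (4, 8)) × (paths (4, 8) → (7, 9)) = C(12, 4) · C(4, 3) = 495 · 4 = 1980. Avoidance count = 11440 − 1980 = 9460.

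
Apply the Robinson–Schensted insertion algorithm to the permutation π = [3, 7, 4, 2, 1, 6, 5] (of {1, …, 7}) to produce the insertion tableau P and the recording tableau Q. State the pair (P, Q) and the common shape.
P = [1, 4, 5] / [2, 6] / [3] / [7];  Q = [1, 2, 6] / [3, 7] / [4] / [5];  common shape = (3, 2, 1, 1)

Row-insert the values π_1, π_2, … into P one at a time, bumping the leftmost entry strictly greater than the inserted value down to the next row. The recording tableau Q records, in position (i, j), the step at which that cell was added to P.
  Insert 3 (step 1): P = [3];  Q = [1]
  Insert 7 (step 2): P = [3, 7];  Q = [1, 2]
  Insert 4 (step 3): P = [3, 4] / [7];  Q = [1, 2] / [3]
  Insert 2 (step 4): P = [2, 4] / [3] / [7];  Q = [1, 2] / [3] / [4]
  Insert 1 (step 5): P = [1, 4] / [2] / [3] / [7];  Q = [1, 2] / [3] / [4] / [5]
  Insert 6 (step 6): P = [1, 4, 6] / [2] / [3] / [7];  Q = [1, 2, 6] / [3] / [4] / [5]
  Insert 5 (step 7): P = [1, 4, 5] / [2, 6] / [3] / [7];  Q = [1, 2, 6] / [3, 7] / [4] / [5]
Final shape: (3, 2, 1, 1).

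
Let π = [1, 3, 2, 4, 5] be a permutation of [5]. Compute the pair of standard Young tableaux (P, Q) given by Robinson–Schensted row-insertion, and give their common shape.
P = [1, 2, 4, 5] / [3];  Q = [1, 2, 4, 5] / [3];  common shape = (4, 1)

Row-insert the values π_1, π_2, … into P one at a time, bumping the leftmost entry strictly greater than the inserted value down to the next row. The recording tableau Q records, in position (i, j), the step at which that cell was added to P.
  Insert 1 (step 1): P = [1];  Q = [1]
  Insert 3 (step 2): P = [1, 3];  Q = [1, 2]
  Insert 2 (step 3): P = [1, 2] / [3];  Q = [1, 2] / [3]
  Insert 4 (step 4): P = [1, 2, 4] / [3];  Q = [1, 2, 4] / [3]
  Insert 5 (step 5): P = [1, 2, 4, 5] / [3];  Q = [1, 2, 4, 5] / [3]
Final shape: (4, 1).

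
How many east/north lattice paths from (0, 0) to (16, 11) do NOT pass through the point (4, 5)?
Number of paths = 10698831

Total paths from (0, 0) to (16, 11): C(27, 16) = 13037895. Paths through (4, 5): (paths (0, 0) → (4, 5)) × (paths (4, 5) → (16, 11)) = C(9, 4) · C(18, 12) = 126 · 18564 = 2339064. Avoidance count = 13037895 − 2339064 = 10698831.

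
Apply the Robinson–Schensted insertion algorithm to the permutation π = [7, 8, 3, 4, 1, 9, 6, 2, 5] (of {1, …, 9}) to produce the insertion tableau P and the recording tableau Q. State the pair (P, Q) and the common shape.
P = [1, 2, 5] / [3, 4, 6] / [7, 8, 9];  Q = [1, 2, 6] / [3, 4, 7] / [5, 8, 9];  common shape = (3, 3, 3)

Row-insert the values π_1, π_2, … into P one at a time, bumping the leftmost entry strictly greater than the inserted value down to the next row. The recording tableau Q records, in position (i, j), the step at which that cell was added to P.
  Insert 7 (step 1): P = [7];  Q = [1]
  Insert 8 (step 2): P = [7, 8];  Q = [1, 2]
  Insert 3 (step 3): P = [3, 8] / [7];  Q = [1, 2] / [3]
  Insert 4 (step 4): P = [3, 4] / [7, 8];  Q = [1, 2] / [3, 4]
  Insert 1 (step 5): P = [1, 4] / [3, 8] / [7];  Q = [1, 2] / [3, 4] / [5]
  Insert 9 (step 6): P = [1, 4, 9] / [3, 8] / [7];  Q = [1, 2, 6] / [3, 4] / [5]
  Insert 6 (step 7): P = [1, 4, 6] / [3, 8, 9] / [7];  Q = [1, 2, 6] / [3, 4, 7] / [5]
  Insert 2 (step 8): P = [1, 2, 6] / [3, 4, 9] / [7, 8];  Q = [1, 2, 6] / [3, 4, 7] / [5, 8]
  Insert 5 (step 9): P = [1, 2, 5] / [3, 4, 6] / [7, 8, 9];  Q = [1, 2, 6] / [3, 4, 7] / [5, 8, 9]
Final shape: (3, 3, 3).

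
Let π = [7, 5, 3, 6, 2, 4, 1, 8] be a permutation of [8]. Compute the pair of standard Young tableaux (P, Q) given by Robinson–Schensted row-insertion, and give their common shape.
P = [1, 4, 8] / [2, 6] / [3] / [5] / [7];  Q = [1, 4, 8] / [2, 6] / [3] / [5] / [7];  common shape = (3, 2, 1, 1, 1)

Row-insert the values π_1, π_2, … into P one at a time, bumping the leftmost entry strictly greater than the inserted value down to the next row. The recording tableau Q records, in position (i, j), the step at which that cell was added to P.
  Insert 7 (step 1): P = [7];  Q = [1]
  Insert 5 (step 2): P = [5] / [7];  Q = [1] / [2]
  Insert 3 (step 3): P = [3] / [5] / [7];  Q = [1] / [2] / [3]
  Insert 6 (step 4): P = [3, 6] / [5] / [7];  Q = [1, 4] / [2] / [3]
  Insert 2 (step 5): P = [2, 6] / [3] / [5] / [7];  Q = [1, 4] / [2] / [3] / [5]
  Insert 4 (step 6): P = [2, 4] / [3, 6] / [5] / [7];  Q = [1, 4] / [2, 6] / [3] / [5]
  Insert 1 (step 7): P = [1, 4] / [2, 6] / [3] / [5] / [7];  Q = [1, 4] / [2, 6] / [3] / [5] / [7]
  Insert 8 (step 8): P = [1, 4, 8] / [2, 6] / [3] / [5] / [7];  Q = [1, 4, 8] / [2, 6] / [3] / [5] / [7]
Final shape: (3, 2, 1, 1, 1).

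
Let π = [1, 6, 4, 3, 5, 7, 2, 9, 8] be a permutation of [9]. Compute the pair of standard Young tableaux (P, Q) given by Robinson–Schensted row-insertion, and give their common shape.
P = [1, 2, 5, 7, 8] / [3, 9] / [4] / [6];  Q = [1, 2, 5, 6, 8] / [3, 9] / [4] / [7];  common shape = (5, 2, 1, 1)

Row-insert the values π_1, π_2, … into P one at a time, bumping the leftmost entry strictly greater than the inserted value down to the next row. The recording tableau Q records, in position (i, j), the step at which that cell was added to P.
  Insert 1 (step 1): P = [1];  Q = [1]
  Insert 6 (step 2): P = [1, 6];  Q = [1, 2]
  Insert 4 (step 3): P = [1, 4] / [6];  Q = [1, 2] / [3]
  Insert 3 (step 4): P = [1, 3] / [4] / [6];  Q = [1, 2] / [3] / [4]
  Insert 5 (step 5): P = [1, 3, 5] / [4] / [6];  Q = [1, 2, 5] / [3] / [4]
  Insert 7 (step 6): P = [1, 3, 5, 7] / [4] / [6];  Q = [1, 2, 5, 6] / [3] / [4]
  Insert 2 (step 7): P = [1, 2, 5, 7] / [3] / [4] / [6];  Q = [1, 2, 5, 6] / [3] / [4] / [7]
  Insert 9 (step 8): P = [1, 2, 5, 7, 9] / [3] / [4] / [6];  Q = [1, 2, 5, 6, 8] / [3] / [4] / [7]
  Insert 8 (step 9): P = [1, 2, 5, 7, 8] / [3, 9] / [4] / [6];  Q = [1, 2, 5, 6, 8] / [3, 9] / [4] / [7]
Final shape: (5, 2, 1, 1).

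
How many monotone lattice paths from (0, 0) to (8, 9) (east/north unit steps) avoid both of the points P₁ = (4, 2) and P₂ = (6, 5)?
Number of paths = 14680

Inclusion–exclusion. Total paths: C(17, 8) = 24310. Through P₁: C(6, 4)·C(11, 4) = 4950. Through P₂: C(11, 6)·C(6, 2) = 6930. Since P₁ is strictly southwest of P₂, a monotone path through both must visit P₁ then P₂; paths through both = C(6, 4)·C(5, 2)·C(6, 2) = 2250. Avoid both = 24310 − 4950 − 6930 + 2250 = 14680.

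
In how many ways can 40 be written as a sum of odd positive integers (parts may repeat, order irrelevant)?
p_odd(40) = 1113

Enumerate partitions using only odd parts via the recurrence o(n, m) = o(n, m−2) + o(n−m, m) over odd m, starting from the largest odd part ≤ n. This gives p_odd(40) = 1113. (Euler's theorem: equals the count of distinct-part partitions.)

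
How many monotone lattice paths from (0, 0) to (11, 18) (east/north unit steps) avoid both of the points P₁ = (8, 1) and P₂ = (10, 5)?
Number of paths = 34546878

Inclusion–exclusion. Total paths: C(29, 11) = 34597290. Through P₁: C(9, 8)·C(20, 3) = 10260. Through P₂: C(15, 10)·C(14, 1) = 42042. Since P₁ is strictly southwest of P₂, a monotone path through both must visit P₁ then P₂; paths through both = C(9, 8)·C(6, 2)·C(14, 1) = 1890. Avoid both = 34597290 − 10260 − 42042 + 1890 = 34546878.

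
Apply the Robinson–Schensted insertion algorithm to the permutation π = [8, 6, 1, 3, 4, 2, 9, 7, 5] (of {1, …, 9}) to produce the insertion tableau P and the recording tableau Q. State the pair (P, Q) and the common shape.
P = [1, 2, 4, 5] / [3, 7] / [6, 9] / [8];  Q = [1, 4, 5, 7] / [2, 8] / [3, 9] / [6];  common shape = (4, 2, 2, 1)

Row-insert the values π_1, π_2, … into P one at a time, bumping the leftmost entry strictly greater than the inserted value down to the next row. The recording tableau Q records, in position (i, j), the step at which that cell was added to P.
  Insert 8 (step 1): P = [8];  Q = [1]
  Insert 6 (step 2): P = [6] / [8];  Q = [1] / [2]
  Insert 1 (step 3): P = [1] / [6] / [8];  Q = [1] / [2] / [3]
  Insert 3 (step 4): P = [1, 3] / [6] / [8];  Q = [1, 4] / [2] / [3]
  Insert 4 (step 5): P = [1, 3, 4] / [6] / [8];  Q = [1, 4, 5] / [2] / [3]
  Insert 2 (step 6): P = [1, 2, 4] / [3] / [6] / [8];  Q = [1, 4, 5] / [2] / [3] / [6]
  Insert 9 (step 7): P = [1, 2, 4, 9] / [3] / [6] / [8];  Q = [1, 4, 5, 7] / [2] / [3] / [6]
  Insert 7 (step 8): P = [1, 2, 4, 7] / [3, 9] / [6] / [8];  Q = [1, 4, 5, 7] / [2, 8] / [3] / [6]
  Insert 5 (step 9): P = [1, 2, 4, 5] / [3, 7] / [6, 9] / [8];  Q = [1, 4, 5, 7] / [2, 8] / [3, 9] / [6]
Final shape: (4, 2, 2, 1).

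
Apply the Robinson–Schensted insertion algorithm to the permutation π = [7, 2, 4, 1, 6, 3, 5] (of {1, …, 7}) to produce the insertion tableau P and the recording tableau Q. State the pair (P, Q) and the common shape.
P = [1, 3, 5] / [2, 4, 6] / [7];  Q = [1, 3, 5] / [2, 6, 7] / [4];  common shape = (3, 3, 1)

Row-insert the values π_1, π_2, … into P one at a time, bumping the leftmost entry strictly greater than the inserted value down to the next row. The recording tableau Q records, in position (i, j), the step at which that cell was added to P.
  Insert 7 (step 1): P = [7];  Q = [1]
  Insert 2 (step 2): P = [2] / [7];  Q = [1] / [2]
  Insert 4 (step 3): P = [2, 4] / [7];  Q = [1, 3] / [2]
  Insert 1 (step 4): P = [1, 4] / [2] / [7];  Q = [1, 3] / [2] / [4]
  Insert 6 (step 5): P = [1, 4, 6] / [2] / [7];  Q = [1, 3, 5] / [2] / [4]
  Insert 3 (step 6): P = [1, 3, 6] / [2, 4] / [7];  Q = [1, 3, 5] / [2, 6] / [4]
  Insert 5 (step 7): P = [1, 3, 5] / [2, 4, 6] / [7];  Q = [1, 3, 5] / [2, 6, 7] / [4]
Final shape: (3, 3, 1).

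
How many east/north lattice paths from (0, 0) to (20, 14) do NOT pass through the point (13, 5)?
Number of paths = 1293957720

Total paths from (0, 0) to (20, 14): C(34, 20) = 1391975640. Paths through (13, 5): (paths (0, 0) → (13, 5)) × (paths (13, 5) → (20, 14)) = C(18, 13) · C(16, 7) = 8568 · 11440 = 98017920. Avoidance count = 1391975640 − 98017920 = 1293957720.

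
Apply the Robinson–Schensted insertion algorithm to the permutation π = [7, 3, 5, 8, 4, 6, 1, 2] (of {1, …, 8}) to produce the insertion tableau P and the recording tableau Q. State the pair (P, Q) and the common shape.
P = [1, 2, 6] / [3, 4] / [5, 8] / [7];  Q = [1, 3, 4] / [2, 6] / [5, 8] / [7];  common shape = (3, 2, 2, 1)

Row-insert the values π_1, π_2, … into P one at a time, bumping the leftmost entry strictly greater than the inserted value down to the next row. The recording tableau Q records, in position (i, j), the step at which that cell was added to P.
  Insert 7 (step 1): P = [7];  Q = [1]
  Insert 3 (step 2): P = [3] / [7];  Q = [1] / [2]
  Insert 5 (step 3): P = [3, 5] / [7];  Q = [1, 3] / [2]
  Insert 8 (step 4): P = [3, 5, 8] / [7];  Q = [1, 3, 4] / [2]
  Insert 4 (step 5): P = [3, 4, 8] / [5] / [7];  Q = [1, 3, 4] / [2] / [5]
  Insert 6 (step 6): P = [3, 4, 6] / [5, 8] / [7];  Q = [1, 3, 4] / [2, 6] / [5]
  Insert 1 (step 7): P = [1, 4, 6] / [3, 8] / [5] / [7];  Q = [1, 3, 4] / [2, 6] / [5] / [7]
  Insert 2 (step 8): P = [1, 2, 6] / [3, 4] / [5, 8] / [7];  Q = [1, 3, 4] / [2, 6] / [5, 8] / [7]
Final shape: (3, 2, 2, 1).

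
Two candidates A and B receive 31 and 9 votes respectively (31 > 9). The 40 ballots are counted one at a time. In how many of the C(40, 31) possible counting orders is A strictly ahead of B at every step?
Strict-lead orderings = 150391384

Total orderings of the 40 votes with 31 for A: C(40, 31) = 273438880. By the Bertrand ballot formula (Cycle Lemma / reflection principle), the number of orderings in which A is strictly ahead of B throughout is (p − q)/(p + q) · C(p + q, p) = (31 − 9)/(31 + 9) · 273438880 = 150391384.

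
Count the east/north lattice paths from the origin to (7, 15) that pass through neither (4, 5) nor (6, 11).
Number of paths = 90268

Inclusion–exclusion. Total paths: C(22, 7) = 170544. Through P₁: C(9, 4)·C(13, 3) = 36036. Through P₂: C(17, 6)·C(5, 1) = 61880. Since P₁ is strictly southwest of P₂, a monotone path through both must visit P₁ then P₂; paths through both = C(9, 4)·C(8, 2)·C(5, 1) = 17640. Avoid both = 170544 − 36036 − 61880 + 17640 = 90268.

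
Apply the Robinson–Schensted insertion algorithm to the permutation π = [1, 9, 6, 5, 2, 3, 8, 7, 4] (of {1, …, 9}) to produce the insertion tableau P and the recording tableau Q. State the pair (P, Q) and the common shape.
P = [1, 2, 3, 4] / [5, 7] / [6, 8] / [9];  Q = [1, 2, 6, 7] / [3, 8] / [4, 9] / [5];  common shape = (4, 2, 2, 1)

Row-insert the values π_1, π_2, … into P one at a time, bumping the leftmost entry strictly greater than the inserted value down to the next row. The recording tableau Q records, in position (i, j), the step at which that cell was added to P.
  Insert 1 (step 1): P = [1];  Q = [1]
  Insert 9 (step 2): P = [1, 9];  Q = [1, 2]
  Insert 6 (step 3): P = [1, 6] / [9];  Q = [1, 2] / [3]
  Insert 5 (step 4): P = [1, 5] / [6] / [9];  Q = [1, 2] / [3] / [4]
  Insert 2 (step 5): P = [1, 2] / [5] / [6] / [9];  Q = [1, 2] / [3] / [4] / [5]
  Insert 3 (step 6): P = [1, 2, 3] / [5] / [6] / [9];  Q = [1, 2, 6] / [3] / [4] / [5]
  Insert 8 (step 7): P = [1, 2, 3, 8] / [5] / [6] / [9];  Q = [1, 2, 6, 7] / [3] / [4] / [5]
  Insert 7 (step 8): P = [1, 2, 3, 7] / [5, 8] / [6] / [9];  Q = [1, 2, 6, 7] / [3, 8] / [4] / [5]
  Insert 4 (step 9): P = [1, 2, 3, 4] / [5, 7] / [6, 8] / [9];  Q = [1, 2, 6, 7] / [3, 8] / [4, 9] / [5]
Final shape: (4, 2, 2, 1).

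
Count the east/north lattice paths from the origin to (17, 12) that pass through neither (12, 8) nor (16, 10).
Number of paths = 25757160

Inclusion–exclusion. Total paths: C(29, 17) = 51895935. Through P₁: C(20, 12)·C(9, 5) = 15872220. Through P₂: C(26, 16)·C(3, 1) = 15935205. Since P₁ is strictly southwest of P₂, a monotone path through both must visit P₁ then P₂; paths through both = C(20, 12)·C(6, 4)·C(3, 1) = 5668650. Avoid both = 51895935 − 15872220 − 15935205 + 5668650 = 25757160.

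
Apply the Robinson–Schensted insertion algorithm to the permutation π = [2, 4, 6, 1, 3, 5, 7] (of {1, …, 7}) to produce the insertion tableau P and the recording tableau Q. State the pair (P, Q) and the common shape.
P = [1, 3, 5, 7] / [2, 4, 6];  Q = [1, 2, 3, 7] / [4, 5, 6];  common shape = (4, 3)

Row-insert the values π_1, π_2, … into P one at a time, bumping the leftmost entry strictly greater than the inserted value down to the next row. The recording tableau Q records, in position (i, j), the step at which that cell was added to P.
  Insert 2 (step 1): P = [2];  Q = [1]
  Insert 4 (step 2): P = [2, 4];  Q = [1, 2]
  Insert 6 (step 3): P = [2, 4, 6];  Q = [1, 2, 3]
  Insert 1 (step 4): P = [1, 4, 6] / [2];  Q = [1, 2, 3] / [4]
  Insert 3 (step 5): P = [1, 3, 6] / [2, 4];  Q = [1, 2, 3] / [4, 5]
  Insert 5 (step 6): P = [1, 3, 5] / [2, 4, 6];  Q = [1, 2, 3] / [4, 5, 6]
  Insert 7 (step 7): P = [1, 3, 5, 7] / [2, 4, 6];  Q = [1, 2, 3, 7] / [4, 5, 6]
Final shape: (4, 3).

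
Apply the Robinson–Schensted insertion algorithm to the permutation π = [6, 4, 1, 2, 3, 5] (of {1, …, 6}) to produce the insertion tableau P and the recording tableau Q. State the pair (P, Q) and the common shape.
P = [1, 2, 3, 5] / [4] / [6];  Q = [1, 4, 5, 6] / [2] / [3];  common shape = (4, 1, 1)

Row-insert the values π_1, π_2, … into P one at a time, bumping the leftmost entry strictly greater than the inserted value down to the next row. The recording tableau Q records, in position (i, j), the step at which that cell was added to P.
  Insert 6 (step 1): P = [6];  Q = [1]
  Insert 4 (step 2): P = [4] / [6];  Q = [1] / [2]
  Insert 1 (step 3): P = [1] / [4] / [6];  Q = [1] / [2] / [3]
  Insert 2 (step 4): P = [1, 2] / [4] / [6];  Q = [1, 4] / [2] / [3]
  Insert 3 (step 5): P = [1, 2, 3] / [4] / [6];  Q = [1, 4, 5] / [2] / [3]
  Insert 5 (step 6): P = [1, 2, 3, 5] / [4] / [6];  Q = [1, 4, 5, 6] / [2] / [3]
Final shape: (4, 1, 1).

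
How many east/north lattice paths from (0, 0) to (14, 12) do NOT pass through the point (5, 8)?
Number of paths = 8737495

Total paths from (0, 0) to (14, 12): C(26, 14) = 9657700. Paths through (5, 8): (paths (0, 0) → (5, 8)) × (paths (5, 8) → (14, 12)) = C(13, 5) · C(13, 9) = 1287 · 715 = 920205. Avoidance count = 9657700 − 920205 = 8737495.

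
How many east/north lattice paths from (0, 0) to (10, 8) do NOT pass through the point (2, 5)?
Number of paths = 40293

Total paths from (0, 0) to (10, 8): C(18, 10) = 43758. Paths through (2, 5): (paths (0, 0) → (2, 5)) × (paths (2, 5) → (10, 8)) = C(7, 2) · C(11, 8) = 21 · 165 = 3465. Avoidance count = 43758 − 3465 = 40293.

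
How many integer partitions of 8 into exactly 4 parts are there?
p(8, 4 parts) = 5

Partitions of n into exactly k parts ↔ partitions of n − k into at most k parts (subtract 1 from each part). For n = 8, k = 4, the partitions are: 5+1+1+1, 4+2+1+1, 3+3+1+1, 3+2+2+1, 2+2+2+2. Count = 5.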